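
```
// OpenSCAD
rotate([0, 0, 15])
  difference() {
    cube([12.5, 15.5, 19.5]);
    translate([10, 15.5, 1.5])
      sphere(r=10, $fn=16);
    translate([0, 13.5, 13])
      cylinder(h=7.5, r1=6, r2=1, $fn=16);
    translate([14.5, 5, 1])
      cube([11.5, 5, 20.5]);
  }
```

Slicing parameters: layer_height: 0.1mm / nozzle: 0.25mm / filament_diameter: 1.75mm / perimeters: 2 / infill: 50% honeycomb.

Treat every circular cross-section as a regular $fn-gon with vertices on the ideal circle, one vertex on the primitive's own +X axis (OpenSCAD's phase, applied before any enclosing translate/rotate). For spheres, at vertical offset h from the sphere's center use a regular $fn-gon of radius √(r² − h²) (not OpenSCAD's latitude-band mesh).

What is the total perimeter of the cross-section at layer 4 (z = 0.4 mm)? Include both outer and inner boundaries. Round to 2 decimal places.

At z = 0.4 mm: the cube is present — its section is the full 12.5×15.5 rectangle (perimeter 56.00 mm); the r=10 sphere at (10, 15.5) slices to a regular 16-gon of circumradius 9.939 (√(r²−h²) with h=1.1 from center) (perimeter = 2·16·9.939·sin(180°/16) = 62.05 mm); the cone at (0, 13.5) is not intersected at this z (z outside [13, 20.5]); the cube at (14.5, 5) is absent (z outside [1, 21.5]); Taking the first minus the rest: starting from the 12.5×15.5 cube, the r=10 sphere at (10, 15.5) partially overlaps it — only the 99.84 mm² overlap (of its 302.44 mm²) is removed, clipping the outline — boundary = 52.18 mm; (whole slice rotated 15° about Z — lengths, areas and connectivity unchanged). Overall, the cross-section is a single solid region. Total boundary length (outer) = 52.18 mm.

52.18 mm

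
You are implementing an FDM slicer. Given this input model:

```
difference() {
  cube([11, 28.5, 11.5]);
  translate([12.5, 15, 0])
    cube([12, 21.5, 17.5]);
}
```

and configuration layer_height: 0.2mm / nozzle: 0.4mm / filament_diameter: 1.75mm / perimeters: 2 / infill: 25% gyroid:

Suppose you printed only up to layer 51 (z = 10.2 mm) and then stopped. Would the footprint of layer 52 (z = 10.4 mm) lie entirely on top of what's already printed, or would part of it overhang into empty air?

Compare the two slices. At z = 10.2: the cube is present — its section is the full 11×28.5 rectangle (area 313.50 mm²); the cube at (12.5, 15) is present — its section is the full 12×21.5 rectangle (area 258.00 mm²); Subtracting the remaining from the first: starting from the 11×28.5 cube (313.50 mm²), the 12×21.5 cube at (12.5, 15) misses the remaining region (no effect) — area = 313.50 mm². At z = 10.4: the 11×28.5 cube contributes its full rectangle (area 313.50 mm²); the 12×21.5 cube at (12.5, 15) contributes its full rectangle (area 258.00 mm²); Taking the first minus the rest: starting from the 11×28.5 cube (313.50 mm²), the 12×21.5 cube at (12.5, 15) misses the remaining region (no effect) — area = 313.50 mm². Checking containment: the cross-section at z = 10.4 is a subset of the cross-section at z = 10.2.

entirely on top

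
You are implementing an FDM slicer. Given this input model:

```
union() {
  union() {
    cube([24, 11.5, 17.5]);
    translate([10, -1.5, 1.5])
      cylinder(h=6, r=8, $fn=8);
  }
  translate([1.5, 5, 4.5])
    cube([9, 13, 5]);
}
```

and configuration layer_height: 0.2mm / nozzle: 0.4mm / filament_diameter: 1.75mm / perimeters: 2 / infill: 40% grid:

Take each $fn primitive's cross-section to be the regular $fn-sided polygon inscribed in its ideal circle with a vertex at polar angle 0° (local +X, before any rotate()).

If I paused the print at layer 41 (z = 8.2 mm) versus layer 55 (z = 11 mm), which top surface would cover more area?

Layer 41 (z = 8.2): the 24×11.5 cube contributes its full rectangle (area 276.00 mm²); the cylinder at (10, -1.5) is not intersected at this z (z outside [1.5, 7.5]); Combining (union): only the 24×11.5 cube is present, so the union is just that shape — area = 276.00 mm²; the 9×13 cube at (1.5, 5) contributes its full rectangle (area 117.00 mm²); Merging all regions: the regions partially overlap — summed areas 393.00 mm² minus the doubly-counted overlap 58.50 mm² gives 334.50 mm² — area = 334.50 mm². So its area = 334.50 mm². Layer 55 (z = 11): the 24×11.5 cube contributes its full rectangle (area 276.00 mm²); the cylinder at (10, -1.5) does not reach this height (z outside [1.5, 7.5]); Taking the union: only the 24×11.5 cube is present, so the union is just that shape — area = 276.00 mm²; the cube at (1.5, 5) is absent (z outside [4.5, 9.5]); Taking the union: only that combined region is present, so the union is just that shape — area = 276.00 mm². So its area = 276.00 mm². Layer 41 is larger (334.50 vs 276.00 mm²).

layer 41 (z = 8.2 mm)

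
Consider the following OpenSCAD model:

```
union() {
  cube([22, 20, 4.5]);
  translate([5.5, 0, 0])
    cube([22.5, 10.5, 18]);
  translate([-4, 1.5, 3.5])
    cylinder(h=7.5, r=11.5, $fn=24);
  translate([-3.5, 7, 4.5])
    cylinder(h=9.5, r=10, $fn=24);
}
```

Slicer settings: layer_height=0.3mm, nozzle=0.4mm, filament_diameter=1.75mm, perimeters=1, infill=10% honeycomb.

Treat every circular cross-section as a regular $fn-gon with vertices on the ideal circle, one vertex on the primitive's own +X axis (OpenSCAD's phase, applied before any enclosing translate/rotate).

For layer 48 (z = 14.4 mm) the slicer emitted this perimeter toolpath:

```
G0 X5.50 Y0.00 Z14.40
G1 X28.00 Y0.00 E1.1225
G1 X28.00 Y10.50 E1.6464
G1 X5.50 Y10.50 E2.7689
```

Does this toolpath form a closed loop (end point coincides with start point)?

Start point (G0): (5.50, 0.00). End point (last G1): the path does not return to the start — open.

no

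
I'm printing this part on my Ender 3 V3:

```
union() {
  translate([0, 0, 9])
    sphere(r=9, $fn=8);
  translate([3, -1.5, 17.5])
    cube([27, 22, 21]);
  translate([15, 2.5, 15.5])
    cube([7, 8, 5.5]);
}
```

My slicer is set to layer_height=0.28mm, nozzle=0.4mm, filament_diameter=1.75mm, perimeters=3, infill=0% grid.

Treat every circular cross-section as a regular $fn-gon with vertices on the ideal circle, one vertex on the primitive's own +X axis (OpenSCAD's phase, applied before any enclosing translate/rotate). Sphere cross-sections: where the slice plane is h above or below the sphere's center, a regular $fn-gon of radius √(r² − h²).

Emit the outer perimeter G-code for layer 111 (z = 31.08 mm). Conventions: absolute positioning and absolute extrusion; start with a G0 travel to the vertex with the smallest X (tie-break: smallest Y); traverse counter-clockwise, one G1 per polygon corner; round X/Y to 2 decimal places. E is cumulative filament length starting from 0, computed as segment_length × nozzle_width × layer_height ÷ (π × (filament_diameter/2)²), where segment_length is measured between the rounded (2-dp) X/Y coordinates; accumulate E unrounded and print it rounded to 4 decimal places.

G0 X3.00 Y-1.50 Z31.08
G1 X30.00 Y-1.50 E1.2572
G1 X30.00 Y20.50 E2.2816
G1 X3.00 Y20.50 E3.5389
G1 X3.00 Y-1.50 E4.5633

At z = 31.08 mm: the sphere is not intersected at this z (|z−center|=22.080 > r=9); the 27×22 cube at (3, -1.5) contributes its full rectangle; the cube at (15, 2.5) does not reach this height (z outside [15.5, 21]); Merging all regions: only the 27×22 cube at (3, -1.5) is present, so the union is just that shape — 1 connected region. The outline is a single polygon with 4 vertices. Extrusion per mm of travel: 0.4 × 0.28 / (π × 0.875²) = 0.046564. Accumulating E over each segment gives final E = 4.5633.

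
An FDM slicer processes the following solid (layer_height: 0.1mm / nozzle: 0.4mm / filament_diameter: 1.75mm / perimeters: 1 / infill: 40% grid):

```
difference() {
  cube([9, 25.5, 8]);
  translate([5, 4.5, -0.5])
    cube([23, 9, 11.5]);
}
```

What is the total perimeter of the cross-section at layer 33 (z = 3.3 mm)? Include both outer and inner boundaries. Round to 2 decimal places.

77.00 mm

At z = 3.3 mm: the cube is present — its section is the full 9×25.5 rectangle (perimeter 69.00 mm); the 23×9 cube at (5, 4.5) contributes its full rectangle (perimeter 64.00 mm); Subtracting the remaining from the first: starting from the 9×25.5 cube, the 23×9 cube at (5, 4.5) partially overlaps it — only the 36.00 mm² overlap (of its 207.00 mm²) is removed, clipping the outline — boundary = 77.00 mm. Overall, the cross-section is a single solid region. Total boundary length (outer) = 77.00 mm.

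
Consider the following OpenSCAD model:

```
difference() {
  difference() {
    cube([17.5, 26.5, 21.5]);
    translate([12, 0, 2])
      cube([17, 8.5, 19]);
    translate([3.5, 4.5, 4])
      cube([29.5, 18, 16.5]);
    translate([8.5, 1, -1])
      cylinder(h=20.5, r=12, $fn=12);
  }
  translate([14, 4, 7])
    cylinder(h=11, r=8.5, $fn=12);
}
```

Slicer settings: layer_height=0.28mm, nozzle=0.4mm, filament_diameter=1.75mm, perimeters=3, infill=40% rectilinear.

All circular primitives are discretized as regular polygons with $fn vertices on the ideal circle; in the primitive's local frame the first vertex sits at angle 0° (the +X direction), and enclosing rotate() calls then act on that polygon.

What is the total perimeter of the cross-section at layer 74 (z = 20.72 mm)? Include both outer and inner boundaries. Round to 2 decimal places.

88.00 mm

At z = 20.72 mm: the cube (footprint 17.5×26.5) is included at this height (perimeter 88.00 mm); the cube at (12, 0) is present — its section is the full 17×8.5 rectangle (perimeter 51.00 mm); the cube at (3.5, 4.5) is absent (z outside [4, 20.5]); the cylinder at (8.5, 1) is not intersected at this z (z outside [-1, 19.5]); Taking the first minus the rest: starting from the 17.5×26.5 cube, the 17×8.5 cube at (12, 0) partially overlaps it — only the 46.75 mm² overlap (of its 144.50 mm²) is removed, clipping the outline — boundary = 88.00 mm; the cylinder at (14, 4) is not intersected at this z (z outside [7, 18]); Subtracting the remaining from the first: none of the subtracted shapes is present at this height, so the result so far is unchanged — boundary = 88.00 mm. Overall, the cross-section is a single solid region. Total boundary length (outer) = 88.00 mm.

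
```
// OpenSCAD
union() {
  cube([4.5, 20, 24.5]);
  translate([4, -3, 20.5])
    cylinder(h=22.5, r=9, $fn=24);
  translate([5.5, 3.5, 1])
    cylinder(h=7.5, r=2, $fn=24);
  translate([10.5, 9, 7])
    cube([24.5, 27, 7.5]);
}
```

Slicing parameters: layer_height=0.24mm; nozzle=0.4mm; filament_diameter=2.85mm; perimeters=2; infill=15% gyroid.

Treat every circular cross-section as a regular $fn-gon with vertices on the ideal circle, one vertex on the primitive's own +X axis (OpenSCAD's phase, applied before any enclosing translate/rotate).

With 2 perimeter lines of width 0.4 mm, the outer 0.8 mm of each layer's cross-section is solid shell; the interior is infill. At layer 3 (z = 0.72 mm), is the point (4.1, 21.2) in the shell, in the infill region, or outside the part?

outside

At z = 0.72 mm: the cube is present — its section is the full 4.5×20 rectangle; the cylinder at (4, -3) does not reach this height (z outside [20.5, 43]); the cylinder at (5.5, 3.5) is absent (z outside [1, 8.5]); the cube at (10.5, 9) does not reach this height (z outside [7, 14.5]); Taking the union: only the 4.5×20 cube is present, so the union is just that shape — 1 connected region. Overall, the cross-section is a single solid region. The nearest boundary edge runs (4.50, 20.00)→(0.00, 20.00); distance from the point to it = 1.20 mm. The point is not inside any of the regions above, so it lies outside the cross-section (1.20 mm from the nearest boundary).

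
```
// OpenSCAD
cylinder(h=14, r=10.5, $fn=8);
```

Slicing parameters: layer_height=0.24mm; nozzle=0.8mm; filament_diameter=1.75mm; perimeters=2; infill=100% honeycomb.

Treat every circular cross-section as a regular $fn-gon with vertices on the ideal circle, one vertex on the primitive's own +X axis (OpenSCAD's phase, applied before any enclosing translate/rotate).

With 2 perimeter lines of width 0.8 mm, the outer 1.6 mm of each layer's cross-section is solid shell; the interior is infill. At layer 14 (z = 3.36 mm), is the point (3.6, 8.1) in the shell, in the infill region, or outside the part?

shell

At z = 3.36 mm: the r=10.5 cylinder contributes a regular 8-gon of circumradius 10.5. Overall, the cross-section is a single solid region. The nearest boundary edge runs (7.42, 7.42)→(0.00, 10.50); distance from the point to it = 0.84 mm. The point is inside the cross-section, 0.84 mm from the nearest boundary — within the 1.6 mm shell band (2 × 0.8).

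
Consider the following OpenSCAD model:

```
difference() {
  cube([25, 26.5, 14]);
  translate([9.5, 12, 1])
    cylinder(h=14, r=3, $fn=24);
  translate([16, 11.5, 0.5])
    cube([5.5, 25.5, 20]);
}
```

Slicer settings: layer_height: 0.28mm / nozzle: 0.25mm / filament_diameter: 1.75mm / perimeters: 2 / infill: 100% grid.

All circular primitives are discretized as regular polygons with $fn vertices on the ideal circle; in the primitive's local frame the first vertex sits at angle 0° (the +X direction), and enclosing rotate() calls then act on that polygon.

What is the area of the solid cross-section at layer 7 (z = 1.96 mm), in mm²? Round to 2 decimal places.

At z = 1.96 mm: the cube (footprint 25×26.5) is included at this height (area 662.50 mm²); the r=3 cylinder at (9.5, 12) gives a regular 24-gon of circumradius 3 (constant along its height) (area = (24/2)·3.000²·sin(360°/24) = 27.95 mm²); the cube at (16, 11.5) is present — its section is the full 5.5×25.5 rectangle (area 140.25 mm²); Taking the first minus the rest: starting from the 25×26.5 cube (662.50 mm²), the r=3 cylinder at (9.5, 12) lies wholly inside it (removes its full 27.95 mm² and its 18.80 mm outline becomes a hole wall); the 5.5×25.5 cube at (16, 11.5) partially overlaps it — only the 82.50 mm² overlap (of its 140.25 mm²) is removed, clipping the outline — area = 552.05 mm². Overall, the cross-section is one region with 1 hole. Net area = 552.05 mm².

552.05 mm²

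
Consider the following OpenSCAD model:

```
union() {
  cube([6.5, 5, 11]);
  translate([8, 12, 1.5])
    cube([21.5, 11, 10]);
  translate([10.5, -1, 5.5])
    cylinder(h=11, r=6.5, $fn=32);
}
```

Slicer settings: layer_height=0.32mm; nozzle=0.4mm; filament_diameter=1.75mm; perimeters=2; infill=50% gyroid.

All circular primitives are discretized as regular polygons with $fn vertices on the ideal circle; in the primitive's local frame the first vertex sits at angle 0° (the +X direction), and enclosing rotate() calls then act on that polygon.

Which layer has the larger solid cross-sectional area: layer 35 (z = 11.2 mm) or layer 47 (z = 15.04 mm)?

layer 35 (z = 11.2 mm)

Layer 35 (z = 11.2): the cube does not reach this height (z outside [0, 11]); the cube at (8, 12) is present — its section is the full 21.5×11 rectangle (area 236.50 mm²); the r=6.5 cylinder at (10.5, -1) gives a regular 32-gon of circumradius 6.5 (constant along its height) (area = (32/2)·6.500²·sin(360°/32) = 131.88 mm²); Taking the union: the 2 present regions are separate (no shared area or edge), so areas and boundary lengths simply add and each stays a separate island — area = 368.38 mm². So its area = 368.38 mm². Layer 47 (z = 15.04): the cube does not reach this height (z outside [0, 11]); the cube at (8, 12) is absent (z outside [1.5, 11.5]); the r=6.5 cylinder at (10.5, -1) gives a regular 32-gon of circumradius 6.5 (constant along its height) (area = (32/2)·6.500²·sin(360°/32) = 131.88 mm²); Taking the union: only the r=6.5 cylinder at (10.5, -1) is present, so the union is just that shape — area = 131.88 mm². So its area = 131.88 mm². Layer 35 is larger (368.38 vs 131.88 mm²).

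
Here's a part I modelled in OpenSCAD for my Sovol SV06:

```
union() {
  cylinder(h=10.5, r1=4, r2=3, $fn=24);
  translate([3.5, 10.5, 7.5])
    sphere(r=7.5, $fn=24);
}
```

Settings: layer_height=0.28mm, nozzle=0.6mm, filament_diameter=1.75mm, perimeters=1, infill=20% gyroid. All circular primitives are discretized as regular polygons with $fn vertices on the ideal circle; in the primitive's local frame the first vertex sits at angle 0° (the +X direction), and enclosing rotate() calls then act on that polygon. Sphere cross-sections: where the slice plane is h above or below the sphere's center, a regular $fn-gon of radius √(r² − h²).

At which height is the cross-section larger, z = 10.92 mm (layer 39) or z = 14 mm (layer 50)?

layer 39 (z = 10.92 mm)

Layer 39 (z = 10.92): the cone is not intersected at this z (z outside [0, 10.5]); the sphere at (3.5, 10.5): section is a regular 24-gon, circumradius = √(r²−h²) = √(7.5²−3.42²) = 6.675 (area = (24/2)·6.675²·sin(360°/24) = 138.38 mm²); Taking the union: only the r=7.5 sphere at (3.5, 10.5) is present, so the union is just that shape — area = 138.38 mm². So its area = 138.38 mm². Layer 50 (z = 14): the cone is not intersected at this z (z outside [0, 10.5]); the r=7.5 sphere at (3.5, 10.5) slices to a regular 24-gon of circumradius 3.742 (√(r²−h²) with h=6.5 from center) (area = (24/2)·3.742²·sin(360°/24) = 43.48 mm²); Combining (union): only the r=7.5 sphere at (3.5, 10.5) is present, so the union is just that shape — area = 43.48 mm². So its area = 43.48 mm². Layer 39 is larger (138.38 vs 43.48 mm²).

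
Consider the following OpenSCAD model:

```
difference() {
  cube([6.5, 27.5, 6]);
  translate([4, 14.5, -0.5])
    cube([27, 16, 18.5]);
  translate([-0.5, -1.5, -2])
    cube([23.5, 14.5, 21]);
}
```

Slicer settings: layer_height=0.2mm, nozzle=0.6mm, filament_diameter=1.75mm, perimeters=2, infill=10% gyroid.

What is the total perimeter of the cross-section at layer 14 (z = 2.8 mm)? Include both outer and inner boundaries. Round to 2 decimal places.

42.00 mm

At z = 2.8 mm: the cube (footprint 6.5×27.5) is included at this height (perimeter 68.00 mm); the cube at (4, 14.5) is present — its section is the full 27×16 rectangle (perimeter 86.00 mm); the cube at (-0.5, -1.5) is present — its section is the full 23.5×14.5 rectangle (perimeter 76.00 mm); After the difference (first − rest): starting from the 6.5×27.5 cube, the 27×16 cube at (4, 14.5) partially overlaps it — only the 32.50 mm² overlap (of its 432.00 mm²) is removed, clipping the outline; the 23.5×14.5 cube at (-0.5, -1.5) partially overlaps it — only the 84.50 mm² overlap (of its 340.75 mm²) is removed, clipping the outline — boundary = 42.00 mm. Overall, the cross-section is a single solid region. Total boundary length (outer) = 42.00 mm.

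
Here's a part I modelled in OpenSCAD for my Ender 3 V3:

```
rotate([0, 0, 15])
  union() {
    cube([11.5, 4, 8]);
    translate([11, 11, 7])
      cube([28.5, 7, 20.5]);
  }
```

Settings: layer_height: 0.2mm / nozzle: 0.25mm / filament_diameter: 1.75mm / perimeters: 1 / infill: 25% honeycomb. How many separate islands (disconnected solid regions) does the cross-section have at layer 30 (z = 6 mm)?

At z = 6 mm: the cube is present — its section is the full 11.5×4 rectangle; the cube at (11, 11) is not intersected at this z (z outside [7, 27.5]); Merging all regions: only the 11.5×4 cube is present, so the union is just that shape — 1 connected region; (whole slice rotated 15° about Z — lengths, areas and connectivity unchanged). Overall, the cross-section is a single solid region. Island count = 1.

1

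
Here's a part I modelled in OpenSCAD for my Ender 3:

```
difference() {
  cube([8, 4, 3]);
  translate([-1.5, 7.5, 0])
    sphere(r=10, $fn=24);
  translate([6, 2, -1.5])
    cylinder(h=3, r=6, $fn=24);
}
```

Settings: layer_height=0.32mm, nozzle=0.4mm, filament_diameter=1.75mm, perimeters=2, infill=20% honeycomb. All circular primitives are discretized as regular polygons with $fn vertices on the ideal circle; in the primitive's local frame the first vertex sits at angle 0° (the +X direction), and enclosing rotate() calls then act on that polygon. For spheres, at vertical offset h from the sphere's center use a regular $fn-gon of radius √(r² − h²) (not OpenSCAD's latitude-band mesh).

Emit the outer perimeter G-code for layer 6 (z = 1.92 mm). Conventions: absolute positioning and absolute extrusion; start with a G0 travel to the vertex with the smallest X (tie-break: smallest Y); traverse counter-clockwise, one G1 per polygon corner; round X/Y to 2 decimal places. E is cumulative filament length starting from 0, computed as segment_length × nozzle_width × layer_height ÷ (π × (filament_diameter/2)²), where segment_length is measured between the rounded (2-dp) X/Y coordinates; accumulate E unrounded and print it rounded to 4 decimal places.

G0 X4.71 Y0.00 Z1.92
G1 X8.00 Y0.00 E0.1751
G1 X8.00 Y4.00 E0.3879
G1 X7.58 Y4.00 E0.4103
G1 X7.00 Y2.59 E0.4914
G1 X5.44 Y0.56 E0.6277
G1 X4.71 Y0.00 E0.6766

At z = 1.92 mm: the cube (footprint 8×4) is included at this height; the r=10 sphere at (-1.5, 7.5) contributes a regular 24-gon of circumradius √(10²−1.92²) = 9.814; the cylinder at (6, 2) does not reach this height (z outside [-1.5, 1.5]); After the difference (first − rest): starting from the 8×4 cube, the r=10 sphere at (-1.5, 7.5) partially overlaps it — only the 25.74 mm² overlap (of its 299.13 mm²) is removed, clipping the outline — 1 connected region. The outline is a single polygon with 6 vertices. Extrusion per mm of travel: 0.4 × 0.32 / (π × 0.875²) = 0.053216. Accumulating E over each segment gives final E = 0.6766.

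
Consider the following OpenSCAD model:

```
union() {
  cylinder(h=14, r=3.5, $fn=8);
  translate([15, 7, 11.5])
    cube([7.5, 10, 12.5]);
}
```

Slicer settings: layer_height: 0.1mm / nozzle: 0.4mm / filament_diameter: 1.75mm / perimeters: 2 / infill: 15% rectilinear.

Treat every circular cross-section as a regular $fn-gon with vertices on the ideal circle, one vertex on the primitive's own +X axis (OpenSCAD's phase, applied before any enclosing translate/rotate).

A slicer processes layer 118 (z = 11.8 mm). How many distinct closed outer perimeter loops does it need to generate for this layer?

2

At z = 11.8 mm: the r=3.5 cylinder gives a regular 8-gon of circumradius 3.5 (constant along its height); the cube at (15, 7) is present — its section is the full 7.5×10 rectangle; Merging all regions: the 2 present regions are separate (no shared area or edge), so areas and boundary lengths simply add and each stays a separate island — 2 connected regions. The result has 2 disconnected regions.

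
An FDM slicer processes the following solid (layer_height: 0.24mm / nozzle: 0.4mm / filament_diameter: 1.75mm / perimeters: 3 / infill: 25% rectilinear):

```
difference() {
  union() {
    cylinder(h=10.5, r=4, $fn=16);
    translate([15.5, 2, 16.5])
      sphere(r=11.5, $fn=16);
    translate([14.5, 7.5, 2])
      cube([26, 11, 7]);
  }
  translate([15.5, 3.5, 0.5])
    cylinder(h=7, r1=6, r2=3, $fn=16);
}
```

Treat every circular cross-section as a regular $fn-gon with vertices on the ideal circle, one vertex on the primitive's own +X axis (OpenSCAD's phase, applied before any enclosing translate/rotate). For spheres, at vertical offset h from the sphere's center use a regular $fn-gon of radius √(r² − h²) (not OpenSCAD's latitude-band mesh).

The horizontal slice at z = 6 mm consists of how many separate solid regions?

3

At z = 6 mm: the r=4 cylinder gives a regular 16-gon of circumradius 4 (constant along its height); the r=11.5 sphere at (15.5, 2) contributes a regular 16-gon of circumradius √(11.5²−10.5²) = 4.690; the cube at (14.5, 7.5) is present — its section is the full 26×11 rectangle; Combining (union): the 3 present regions are separate (no shared area or edge), so areas and boundary lengths simply add and each stays a separate island — 3 connected regions; the cone at (15.5, 3.5) contributes a regular 16-gon of circumradius 3.643 (interpolated between r1=6 and r2=3 at t=0.786); Subtracting the remaining from the first: starting from the result so far, the cone at (15.5, 3.5) partially overlaps it — only the 38.58 mm² overlap (of its 40.63 mm²) is removed, clipping the outline — 3 connected regions. The result has 3 disconnected regions.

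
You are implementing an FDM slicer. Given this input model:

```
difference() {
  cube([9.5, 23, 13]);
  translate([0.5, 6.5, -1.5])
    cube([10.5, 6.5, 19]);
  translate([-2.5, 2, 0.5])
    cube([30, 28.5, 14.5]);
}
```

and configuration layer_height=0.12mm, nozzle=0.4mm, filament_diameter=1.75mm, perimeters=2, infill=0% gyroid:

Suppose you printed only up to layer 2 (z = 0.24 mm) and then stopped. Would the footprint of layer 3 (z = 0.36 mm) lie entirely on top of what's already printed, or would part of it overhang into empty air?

entirely on top

Compare the two slices. At z = 0.24: the cube is present — its section is the full 9.5×23 rectangle (area 218.50 mm²); the 10.5×6.5 cube at (0.5, 6.5) contributes its full rectangle (area 68.25 mm²); the cube at (-2.5, 2) does not reach this height (z outside [0.5, 15]); After the difference (first − rest): starting from the 9.5×23 cube (218.50 mm²), the 10.5×6.5 cube at (0.5, 6.5) partially overlaps it — only the 58.50 mm² overlap (of its 68.25 mm²) is removed, clipping the outline — area = 160.00 mm². At z = 0.36: the cube (footprint 9.5×23) is included at this height (area 218.50 mm²); the 10.5×6.5 cube at (0.5, 6.5) contributes its full rectangle (area 68.25 mm²); the cube at (-2.5, 2) is absent (z outside [0.5, 15]); Subtracting the remaining from the first: starting from the 9.5×23 cube (218.50 mm²), the 10.5×6.5 cube at (0.5, 6.5) partially overlaps it — only the 58.50 mm² overlap (of its 68.25 mm²) is removed, clipping the outline — area = 160.00 mm². Checking containment: the cross-section at z = 0.36 is a subset of the cross-section at z = 0.24.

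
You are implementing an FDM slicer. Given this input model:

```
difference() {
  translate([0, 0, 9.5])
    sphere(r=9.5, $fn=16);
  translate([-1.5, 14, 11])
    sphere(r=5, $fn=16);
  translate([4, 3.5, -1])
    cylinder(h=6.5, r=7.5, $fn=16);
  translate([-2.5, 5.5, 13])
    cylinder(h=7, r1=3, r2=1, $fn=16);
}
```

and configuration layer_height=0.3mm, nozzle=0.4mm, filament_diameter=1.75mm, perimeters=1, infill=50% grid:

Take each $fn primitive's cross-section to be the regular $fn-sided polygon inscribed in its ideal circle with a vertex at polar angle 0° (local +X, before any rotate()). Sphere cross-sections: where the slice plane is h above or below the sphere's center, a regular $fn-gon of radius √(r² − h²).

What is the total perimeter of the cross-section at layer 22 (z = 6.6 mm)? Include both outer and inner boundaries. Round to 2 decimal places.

At z = 6.6 mm: the r=9.5 sphere slices to a regular 16-gon of circumradius 9.047 (√(r²−h²) with h=2.9 from center) (perimeter = 2·16·9.047·sin(180°/16) = 56.48 mm); the r=5 sphere at (-1.5, 14) slices to a regular 16-gon of circumradius 2.375 (√(r²−h²) with h=4.4 from center) (perimeter = 2·16·2.375·sin(180°/16) = 14.83 mm); the cylinder at (4, 3.5) does not reach this height (z outside [-1, 5.5]); the cone at (-2.5, 5.5) does not reach this height (z outside [13, 20]); After the difference (first − rest): starting from the r=9.5 sphere, the r=5 sphere at (-1.5, 14) misses the remaining region (no effect) — boundary = 56.48 mm. Overall, the cross-section is a single solid region. Total boundary length (outer) = 56.48 mm.

56.48 mm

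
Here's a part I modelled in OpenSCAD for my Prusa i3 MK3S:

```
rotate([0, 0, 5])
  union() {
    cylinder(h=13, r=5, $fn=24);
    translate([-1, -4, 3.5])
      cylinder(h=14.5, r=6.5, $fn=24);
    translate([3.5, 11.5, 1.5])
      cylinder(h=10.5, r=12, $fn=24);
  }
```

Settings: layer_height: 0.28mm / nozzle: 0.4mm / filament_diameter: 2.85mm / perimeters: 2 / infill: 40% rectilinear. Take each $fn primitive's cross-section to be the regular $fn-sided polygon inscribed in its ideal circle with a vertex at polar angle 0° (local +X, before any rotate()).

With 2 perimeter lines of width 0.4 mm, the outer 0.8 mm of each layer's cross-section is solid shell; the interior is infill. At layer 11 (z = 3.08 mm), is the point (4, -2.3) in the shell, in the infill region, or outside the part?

At z = 3.08 mm: the cylinder: section is a regular 24-gon, circumradius r=5; the cylinder at (-1, -4) does not reach this height (z outside [3.5, 18]); the r=12 cylinder at (3.5, 11.5) contributes a regular 24-gon of circumradius 12; Taking the union: the regions partially overlap (shared area 34.50 mm²), so overlapping operands fuse into one piece — 1 connected region; (whole slice rotated 5° about Z — lengths, areas and connectivity unchanged). Overall, the cross-section is a single solid region. Undo the 5° rotation: the query point maps to (3.784, -2.640) in the un-rotated model frame. The nearest boundary edge runs (4.33, -2.50)→(3.54, -3.54); distance from the point to it = 0.35 mm. The point is inside the cross-section, 0.35 mm from the nearest boundary — within the 0.8 mm shell band (2 × 0.4).

shell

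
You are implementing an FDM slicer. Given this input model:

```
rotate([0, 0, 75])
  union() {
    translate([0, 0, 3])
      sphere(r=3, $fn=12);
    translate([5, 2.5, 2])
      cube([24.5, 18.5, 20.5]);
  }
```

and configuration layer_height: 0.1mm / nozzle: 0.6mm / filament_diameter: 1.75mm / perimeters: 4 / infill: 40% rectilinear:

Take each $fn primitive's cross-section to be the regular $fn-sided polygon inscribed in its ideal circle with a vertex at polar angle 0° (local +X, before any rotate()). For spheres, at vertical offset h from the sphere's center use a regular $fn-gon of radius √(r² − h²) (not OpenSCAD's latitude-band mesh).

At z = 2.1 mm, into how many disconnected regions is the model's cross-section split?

At z = 2.1 mm: the r=3 sphere contributes a regular 12-gon of circumradius √(3²−0.9²) = 2.862; the cube at (5, 2.5) (footprint 24.5×18.5) is included at this height; Taking the union: the 2 present regions are separate (no shared area or edge), so areas and boundary lengths simply add and each stays a separate island — 2 connected regions; (rotated 75° about Z; rotation is an isometry so areas/perimeters/island counts are preserved). The result has 2 disconnected regions.

2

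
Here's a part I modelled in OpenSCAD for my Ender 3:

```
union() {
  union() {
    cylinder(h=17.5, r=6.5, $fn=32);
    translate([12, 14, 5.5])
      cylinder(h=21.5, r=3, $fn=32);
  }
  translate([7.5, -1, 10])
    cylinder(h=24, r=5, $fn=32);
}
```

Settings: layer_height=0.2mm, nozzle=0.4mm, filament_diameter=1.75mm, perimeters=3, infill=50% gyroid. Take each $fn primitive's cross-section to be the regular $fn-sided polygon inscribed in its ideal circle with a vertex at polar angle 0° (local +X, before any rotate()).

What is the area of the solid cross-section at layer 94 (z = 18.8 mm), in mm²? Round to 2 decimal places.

106.13 mm²

At z = 18.8 mm: the cylinder is not intersected at this z (z outside [0, 17.5]); the r=3 cylinder at (12, 14) contributes a regular 32-gon of circumradius 3 (area = (32/2)·3.000²·sin(360°/32) = 28.09 mm²); Merging all regions: only the r=3 cylinder at (12, 14) is present, so the union is just that shape — area = 28.09 mm²; the r=5 cylinder at (7.5, -1) contributes a regular 32-gon of circumradius 5 (area = (32/2)·5.000²·sin(360°/32) = 78.04 mm²); Combining (union): the 2 present regions are separate (no shared area or edge), so areas and boundary lengths simply add and each stays a separate island — area = 106.13 mm². Overall, the cross-section has 2 separate islands. Net area = 106.13 mm².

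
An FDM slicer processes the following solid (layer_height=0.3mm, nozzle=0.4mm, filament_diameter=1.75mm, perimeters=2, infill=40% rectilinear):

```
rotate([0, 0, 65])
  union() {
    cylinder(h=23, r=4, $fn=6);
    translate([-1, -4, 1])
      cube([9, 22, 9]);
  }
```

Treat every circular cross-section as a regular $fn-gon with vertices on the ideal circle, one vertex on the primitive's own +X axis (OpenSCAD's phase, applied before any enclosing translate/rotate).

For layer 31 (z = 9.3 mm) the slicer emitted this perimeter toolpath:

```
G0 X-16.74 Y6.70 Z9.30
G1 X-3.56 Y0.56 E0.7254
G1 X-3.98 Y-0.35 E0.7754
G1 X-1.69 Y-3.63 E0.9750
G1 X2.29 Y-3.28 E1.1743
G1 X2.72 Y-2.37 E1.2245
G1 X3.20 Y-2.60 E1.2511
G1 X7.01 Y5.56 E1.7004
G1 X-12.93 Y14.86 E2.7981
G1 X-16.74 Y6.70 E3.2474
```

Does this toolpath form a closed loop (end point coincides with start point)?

yes

Start point (G0): (-16.74, 6.70). End point (last G1): the path returns to the start — closed.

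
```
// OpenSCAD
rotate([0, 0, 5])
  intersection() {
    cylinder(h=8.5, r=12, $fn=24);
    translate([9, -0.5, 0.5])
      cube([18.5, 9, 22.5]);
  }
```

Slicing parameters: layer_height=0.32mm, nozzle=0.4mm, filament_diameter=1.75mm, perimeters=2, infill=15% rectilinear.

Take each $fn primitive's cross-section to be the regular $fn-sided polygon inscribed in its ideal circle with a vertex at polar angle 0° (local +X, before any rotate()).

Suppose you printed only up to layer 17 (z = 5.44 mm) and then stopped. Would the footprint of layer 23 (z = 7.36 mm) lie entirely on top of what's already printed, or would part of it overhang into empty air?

Compare the two slices. At z = 5.44: the r=12 cylinder contributes a regular 24-gon of circumradius 12 (area = (24/2)·12.000²·sin(360°/24) = 447.24 mm²); the cube at (9, -0.5) (footprint 18.5×9) is included at this height (area 166.50 mm²); Keeping only the common overlap: the 18.5×9 cube at (9, -0.5) partially overlaps the r=12 cylinder; clipping to the common part keeps 17.19 mm² — area = 17.19 mm²; (whole slice rotated 5° about Z — lengths, areas and connectivity unchanged). At z = 7.36: the cylinder: section is a regular 24-gon, circumradius r=12 (area = (24/2)·12.000²·sin(360°/24) = 447.24 mm²); the cube at (9, -0.5) is present — its section is the full 18.5×9 rectangle (area 166.50 mm²); Keeping only the common overlap: the 18.5×9 cube at (9, -0.5) partially overlaps the r=12 cylinder; clipping to the common part keeps 17.19 mm² — area = 17.19 mm²; (whole slice rotated 5° about Z — lengths, areas and connectivity unchanged). Checking containment: the cross-section at z = 7.36 is a subset of the cross-section at z = 5.44.

entirely on top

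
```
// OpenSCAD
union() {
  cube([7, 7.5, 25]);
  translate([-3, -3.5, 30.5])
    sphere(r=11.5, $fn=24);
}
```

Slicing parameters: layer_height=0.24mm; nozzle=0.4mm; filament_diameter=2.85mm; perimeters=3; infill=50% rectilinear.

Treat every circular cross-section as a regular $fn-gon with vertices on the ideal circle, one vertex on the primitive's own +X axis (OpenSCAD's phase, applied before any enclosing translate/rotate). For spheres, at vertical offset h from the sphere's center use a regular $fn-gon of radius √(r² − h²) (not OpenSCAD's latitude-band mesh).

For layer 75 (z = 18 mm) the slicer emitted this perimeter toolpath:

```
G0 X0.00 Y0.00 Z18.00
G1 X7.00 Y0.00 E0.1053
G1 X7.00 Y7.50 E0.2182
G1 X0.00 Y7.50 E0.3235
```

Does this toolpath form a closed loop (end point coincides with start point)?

Start point (G0): (0.00, 0.00). End point (last G1): the path does not return to the start — open.

no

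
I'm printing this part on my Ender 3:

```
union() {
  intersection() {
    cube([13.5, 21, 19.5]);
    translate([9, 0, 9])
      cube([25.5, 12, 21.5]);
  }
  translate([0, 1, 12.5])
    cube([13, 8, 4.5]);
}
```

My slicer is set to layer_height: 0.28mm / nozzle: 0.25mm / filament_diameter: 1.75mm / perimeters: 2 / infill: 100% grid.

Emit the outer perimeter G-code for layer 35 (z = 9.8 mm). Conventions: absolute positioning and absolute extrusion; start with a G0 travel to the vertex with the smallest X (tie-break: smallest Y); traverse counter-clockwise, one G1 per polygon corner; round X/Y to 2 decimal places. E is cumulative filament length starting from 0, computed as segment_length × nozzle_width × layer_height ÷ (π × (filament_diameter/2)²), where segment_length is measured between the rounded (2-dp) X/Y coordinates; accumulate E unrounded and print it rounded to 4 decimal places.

At z = 9.8 mm: the 13.5×21 cube contributes its full rectangle; the 25.5×12 cube at (9, 0) contributes its full rectangle; Keeping only the common overlap: the 25.5×12 cube at (9, 0) partially overlaps the 13.5×21 cube; clipping to the common part keeps 54.00 mm² — 1 connected region; the cube at (0, 1) is not intersected at this z (z outside [12.5, 17]); Merging all regions: only the result so far is present, so the union is just that shape — 1 connected region. The outline is a single polygon with 4 vertices. Extrusion per mm of travel: 0.25 × 0.28 / (π × 0.875²) = 0.029103. Accumulating E over each segment gives final E = 0.9604.

G0 X9.00 Y0.00 Z9.80
G1 X13.50 Y0.00 E0.1310
G1 X13.50 Y12.00 E0.4802
G1 X9.00 Y12.00 E0.6112
G1 X9.00 Y0.00 E0.9604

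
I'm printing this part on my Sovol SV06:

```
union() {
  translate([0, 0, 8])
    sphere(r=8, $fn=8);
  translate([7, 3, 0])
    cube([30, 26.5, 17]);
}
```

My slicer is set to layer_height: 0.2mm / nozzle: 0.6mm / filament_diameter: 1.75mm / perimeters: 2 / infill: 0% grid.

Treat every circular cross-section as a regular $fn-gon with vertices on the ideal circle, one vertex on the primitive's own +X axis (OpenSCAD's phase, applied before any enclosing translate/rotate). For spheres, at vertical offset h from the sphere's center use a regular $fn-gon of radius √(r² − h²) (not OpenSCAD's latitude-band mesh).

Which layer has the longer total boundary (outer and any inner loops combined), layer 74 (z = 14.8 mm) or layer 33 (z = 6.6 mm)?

Layer 74 (z = 14.8): the r=8 sphere slices to a regular 8-gon of circumradius 4.214 (√(r²−h²) with h=6.8 from center) (perimeter = 2·8·4.214·sin(180°/8) = 25.80 mm); the 30×26.5 cube at (7, 3) contributes its full rectangle (perimeter 113.00 mm); Combining (union): the 2 present regions are separate (no shared area or edge), so areas and boundary lengths simply add and each stays a separate island — boundary = 138.80 mm. So its perimeter = 138.80 mm. Layer 33 (z = 6.6): the sphere: section is a regular 8-gon, circumradius = √(r²−h²) = √(8²−1.4²) = 7.877 (perimeter = 2·8·7.877·sin(180°/8) = 48.23 mm); the cube at (7, 3) (footprint 30×26.5) is included at this height (perimeter 113.00 mm); Combining (union): the 2 present regions are separate (no shared area or edge), so areas and boundary lengths simply add and each stays a separate island — boundary = 161.23 mm. So its perimeter = 161.23 mm. Layer 33 is larger (161.23 vs 138.80 mm).

layer 33 (z = 6.6 mm)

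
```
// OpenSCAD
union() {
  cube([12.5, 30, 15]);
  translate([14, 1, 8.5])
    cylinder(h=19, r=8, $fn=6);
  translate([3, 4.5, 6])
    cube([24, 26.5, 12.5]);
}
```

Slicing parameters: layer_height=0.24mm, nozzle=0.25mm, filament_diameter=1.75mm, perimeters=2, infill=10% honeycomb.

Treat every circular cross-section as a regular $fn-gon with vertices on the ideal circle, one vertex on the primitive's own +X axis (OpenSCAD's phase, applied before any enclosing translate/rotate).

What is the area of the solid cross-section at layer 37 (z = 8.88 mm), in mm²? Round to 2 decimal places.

875.39 mm²

At z = 8.88 mm: the cube (footprint 12.5×30) is included at this height (area 375.00 mm²); the r=8 cylinder at (14, 1) gives a regular 6-gon of circumradius 8 (constant along its height) (area = (6/2)·8.000²·sin(360°/6) = 166.28 mm²); the cube at (3, 4.5) (footprint 24×26.5) is included at this height (area 636.00 mm²); Combining (union): the regions partially overlap — summed areas 1177.28 mm² minus the doubly-counted overlap 301.89 mm² gives 875.39 mm² — area = 875.39 mm². Overall, the cross-section is a single solid region. Net area = 875.39 mm².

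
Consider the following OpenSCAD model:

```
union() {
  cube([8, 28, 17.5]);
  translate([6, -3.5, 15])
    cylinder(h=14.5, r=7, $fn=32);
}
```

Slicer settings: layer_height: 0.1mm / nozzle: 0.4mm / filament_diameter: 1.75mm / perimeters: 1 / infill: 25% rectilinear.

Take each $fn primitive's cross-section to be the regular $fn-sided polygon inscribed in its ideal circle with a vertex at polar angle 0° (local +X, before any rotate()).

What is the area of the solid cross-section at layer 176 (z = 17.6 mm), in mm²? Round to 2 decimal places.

At z = 17.6 mm: the cube is not intersected at this z (z outside [0, 17.5]); the r=7 cylinder at (6, -3.5) contributes a regular 32-gon of circumradius 7 (area = (32/2)·7.000²·sin(360°/32) = 152.95 mm²); Merging all regions: only the r=7 cylinder at (6, -3.5) is present, so the union is just that shape — area = 152.95 mm². Overall, the cross-section is a single solid region. Net area = 152.95 mm².

152.95 mm²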